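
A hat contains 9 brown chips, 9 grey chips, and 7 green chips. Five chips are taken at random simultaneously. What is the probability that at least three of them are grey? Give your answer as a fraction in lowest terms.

291/1265

Sum the hypergeometric tail for j = 3,…,5 grey chips.
Favorable = C(9,3)·C(16,2) + C(9,4)·C(16,1) + C(9,5)·C(16,0) = 12222; total = C(25,5) = 53130.
P = 12222/53130 = 291/1265 ≈ 0.2300.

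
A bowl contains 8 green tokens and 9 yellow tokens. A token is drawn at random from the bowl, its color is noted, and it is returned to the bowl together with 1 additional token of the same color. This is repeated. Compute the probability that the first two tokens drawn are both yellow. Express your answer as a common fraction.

5/17

After a yellow draw the bowl holds 10 yellow out of 18.
P = (9/17)·(10/18) = 5/17 ≈ 0.2941.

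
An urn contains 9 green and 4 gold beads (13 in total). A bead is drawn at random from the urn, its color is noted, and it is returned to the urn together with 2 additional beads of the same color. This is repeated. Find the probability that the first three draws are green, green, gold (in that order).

132/1105

Track the composition after each reinforcement of +2.
P = (9/13) · (11/15) · (4/17) = 132/1105 ≈ 0.1195.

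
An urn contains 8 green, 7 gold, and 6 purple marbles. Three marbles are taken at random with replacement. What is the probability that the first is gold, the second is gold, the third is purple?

2/63

Multiply the conditional probability of each draw in order, with replacement (the composition resets each draw).
P = (7/21) · (7/21) · (6/21) = 2/63 ≈ 0.0317.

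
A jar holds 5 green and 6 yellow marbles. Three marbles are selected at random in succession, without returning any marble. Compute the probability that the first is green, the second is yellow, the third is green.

Multiply the conditional probability of each draw in order, without replacement, so each draw removes one from its color and from the total.
P = (5/11) · (6/10) · (4/9) = 4/33 ≈ 0.1212.

4/33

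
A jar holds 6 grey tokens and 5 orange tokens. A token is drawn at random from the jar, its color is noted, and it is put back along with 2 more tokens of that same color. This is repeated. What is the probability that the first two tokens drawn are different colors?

Either orange then grey, or grey then orange; after the first draw the total is 13.
P = (5/11)·(6/13) + (6/11)·(5/13) = 60/143 ≈ 0.4196.

60/143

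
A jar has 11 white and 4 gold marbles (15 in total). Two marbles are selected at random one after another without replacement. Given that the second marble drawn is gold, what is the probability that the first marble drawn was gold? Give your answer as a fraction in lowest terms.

3/14

P(first=gold and the second marble drawn is gold) = (4/15)·(3/14) = 2/35.
P(the second marble drawn is gold) = Σ over first color = 22/105 + 2/35 = 4/15.
By Bayes, P(first=gold | the second marble drawn is gold) = 2/35 / 4/15 = 3/14 ≈ 0.2143.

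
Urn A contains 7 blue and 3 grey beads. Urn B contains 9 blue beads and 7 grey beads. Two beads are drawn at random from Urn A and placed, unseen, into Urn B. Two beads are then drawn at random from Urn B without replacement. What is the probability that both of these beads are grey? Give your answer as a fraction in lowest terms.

Condition on how many of the transferred beads are grey (from Urn A: 3 grey of 10; then Urn B has 18 total).
  0 grey: C(3,0)C(7,2)/C(10,2) = 7/15; then P = C(7,2)/C(18,2) = 7/51
  1 grey: C(3,1)C(7,1)/C(10,2) = 7/15; then P = C(8,2)/C(18,2) = 28/153
  2 grey: C(3,2)C(7,0)/C(10,2) = 1/15; then P = C(9,2)/C(18,2) = 4/17
P(both grey) = 379/2295 ≈ 0.1651.

379/2295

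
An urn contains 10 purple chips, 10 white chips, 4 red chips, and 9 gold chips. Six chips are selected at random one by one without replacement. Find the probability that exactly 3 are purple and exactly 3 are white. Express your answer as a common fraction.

900/69223

Unordered draws without replacement: count favorable combinations over C(33,6).
Favorable = C(10,3) · C(10,3) · C(4,0) · C(9,0) = 14400; total = C(33,6) = 1107568.
P = 14400/1107568 = 900/69223 ≈ 0.0130.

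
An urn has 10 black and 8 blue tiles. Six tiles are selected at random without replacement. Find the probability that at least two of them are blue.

389/442

Sum the hypergeometric tail for j = 2,…,6 blue tiles.
Favorable = C(8,2)·C(10,4) + C(8,3)·C(10,3) + C(8,4)·C(10,2) + C(8,5)·C(10,1) + C(8,6)·C(10,0) = 16338; total = C(18,6) = 18564.
P = 16338/18564 = 389/442 ≈ 0.8801.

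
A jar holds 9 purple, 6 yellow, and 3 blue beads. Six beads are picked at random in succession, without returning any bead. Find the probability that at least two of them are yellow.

1074/1547

Sum the hypergeometric tail for j = 2,…,6 yellow beads.
Favorable = C(6,2)·C(12,4) + C(6,3)·C(12,3) + C(6,4)·C(12,2) + C(6,5)·C(12,1) + C(6,6)·C(12,0) = 12888; total = C(18,6) = 18564.
P = 12888/18564 = 1074/1547 ≈ 0.6942.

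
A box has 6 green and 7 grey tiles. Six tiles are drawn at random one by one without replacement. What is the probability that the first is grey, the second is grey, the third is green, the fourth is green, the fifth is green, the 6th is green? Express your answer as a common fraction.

7/572

Multiply the conditional probability of each draw in order, without replacement, so each draw removes one from its color and from the total.
P = (7/13) · (6/12) · (6/11) · (5/10) · (4/9) · (3/8) = 7/572 ≈ 0.0122.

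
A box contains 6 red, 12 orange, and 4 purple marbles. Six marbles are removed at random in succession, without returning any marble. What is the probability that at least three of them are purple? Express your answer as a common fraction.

Sum the hypergeometric tail for j = 3,…,4 purple marbles.
Favorable = C(4,3)·C(18,3) + C(4,4)·C(18,2) = 3417; total = C(22,6) = 74613.
P = 3417/74613 = 67/1463 ≈ 0.0458.

67/1463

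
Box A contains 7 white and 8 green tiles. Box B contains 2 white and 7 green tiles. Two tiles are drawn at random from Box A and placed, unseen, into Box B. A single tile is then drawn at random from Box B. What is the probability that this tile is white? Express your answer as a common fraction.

Condition on how many of the transferred tiles are white (from Box A: 7 white of 15; then Box B has 11 total).
  0 white: C(7,0)C(8,2)/C(15,2) = 4/15; then P = 2/11
  1 white: C(7,1)C(8,1)/C(15,2) = 8/15; then P = 3/11
  2 white: C(7,2)C(8,0)/C(15,2) = 1/5; then P = 4/11
P(white from Box B) = 4/15 ≈ 0.2667.

4/15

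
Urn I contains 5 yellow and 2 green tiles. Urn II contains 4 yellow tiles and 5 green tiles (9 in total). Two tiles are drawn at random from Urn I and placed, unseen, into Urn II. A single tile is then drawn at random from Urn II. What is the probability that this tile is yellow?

Condition on how many of the transferred tiles are yellow (from Urn I: 5 yellow of 7; then Urn II has 11 total).
  0 yellow: C(5,0)C(2,2)/C(7,2) = 1/21; then P = 4/11
  1 yellow: C(5,1)C(2,1)/C(7,2) = 10/21; then P = 5/11
  2 yellow: C(5,2)C(2,0)/C(7,2) = 10/21; then P = 6/11
P(yellow from Urn II) = 38/77 ≈ 0.4935.

38/77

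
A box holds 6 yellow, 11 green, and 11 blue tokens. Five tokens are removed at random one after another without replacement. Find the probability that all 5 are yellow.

1/16380

Unordered draws without replacement: count favorable combinations over C(28,5).
Favorable = C(6,5) · C(11,0) · C(11,0) = 6; total = C(28,5) = 98280.
P = 6/98280 = 1/16380 ≈ 0.0001.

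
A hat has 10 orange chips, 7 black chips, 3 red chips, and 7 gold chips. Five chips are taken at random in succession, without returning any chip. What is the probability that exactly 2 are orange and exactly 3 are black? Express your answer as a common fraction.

Unordered draws without replacement: count favorable combinations over C(27,5).
Favorable = C(10,2) · C(7,3) · C(3,0) · C(7,0) = 1575; total = C(27,5) = 80730.
P = 1575/80730 = 35/1794 ≈ 0.0195.

35/1794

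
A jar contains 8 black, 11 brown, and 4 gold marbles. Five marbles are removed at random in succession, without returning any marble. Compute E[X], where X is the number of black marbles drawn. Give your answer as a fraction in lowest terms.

40/23

By linearity of expectation, E[X] = Σ P(draw i is black); by symmetry each draw (even without replacement) has P(black) = 8/23.
E[X] = 5 · 8/23 = 40/23 ≈ 1.7391.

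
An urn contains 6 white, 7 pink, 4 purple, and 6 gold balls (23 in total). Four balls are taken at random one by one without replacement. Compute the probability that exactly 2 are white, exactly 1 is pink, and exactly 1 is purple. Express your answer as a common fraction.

12/253

Unordered draws without replacement: count favorable combinations over C(23,4).
Favorable = C(6,2) · C(7,1) · C(4,1) · C(6,0) = 420; total = C(23,4) = 8855.
P = 420/8855 = 12/253 ≈ 0.0474.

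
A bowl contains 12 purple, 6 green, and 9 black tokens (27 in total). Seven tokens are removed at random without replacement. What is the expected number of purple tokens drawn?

By linearity of expectation, E[X] = Σ P(draw i is purple); by symmetry each draw (even without replacement) has P(purple) = 12/27.
E[X] = 7 · 12/27 = 28/9 ≈ 3.1111.

28/9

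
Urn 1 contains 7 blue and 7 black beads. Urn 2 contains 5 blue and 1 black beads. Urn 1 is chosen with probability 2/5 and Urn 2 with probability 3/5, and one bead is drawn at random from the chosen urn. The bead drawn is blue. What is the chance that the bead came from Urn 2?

5/7

P(blue | Urn 1) = 1/2; P(blue | Urn 2) = 5/6.
P(blue) = 2/5·1/2 + 3/5·5/6 = 7/10.
By Bayes' rule, P(Urn 2 | blue) = 1/2 / 7/10 = 5/7 ≈ 0.7143.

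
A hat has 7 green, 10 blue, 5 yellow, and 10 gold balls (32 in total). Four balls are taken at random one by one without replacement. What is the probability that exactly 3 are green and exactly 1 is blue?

35/3596

Unordered draws without replacement: count favorable combinations over C(32,4).
Favorable = C(7,3) · C(10,1) · C(5,0) · C(10,0) = 350; total = C(32,4) = 35960.
P = 350/35960 = 35/3596 ≈ 0.0097.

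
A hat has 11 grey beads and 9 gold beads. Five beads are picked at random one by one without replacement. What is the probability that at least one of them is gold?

2507/2584

Use the complement: P(at least one gold) = 1 − P(no gold).
P(none) = C(11,5)/C(20,5) = 462/15504.
So P = 1 − 462/15504 = 2507/2584 ≈ 0.9702.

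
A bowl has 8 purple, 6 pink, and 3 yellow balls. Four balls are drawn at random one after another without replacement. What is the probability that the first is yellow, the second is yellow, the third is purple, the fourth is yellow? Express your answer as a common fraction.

Multiply the conditional probability of each draw in order, without replacement, so each draw removes one from its color and from the total.
P = (3/17) · (2/16) · (8/15) · (1/14) = 1/1190 ≈ 0.0008.

1/1190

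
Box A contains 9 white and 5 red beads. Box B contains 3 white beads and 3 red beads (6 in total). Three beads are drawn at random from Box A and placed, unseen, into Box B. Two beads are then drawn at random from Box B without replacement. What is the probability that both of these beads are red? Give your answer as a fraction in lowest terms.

397/2184

Condition on how many of the transferred beads are red (from Box A: 5 red of 14; then Box B has 9 total).
  0 red: C(5,0)C(9,3)/C(14,3) = 3/13; then P = C(3,2)/C(9,2) = 1/12
  1 red: C(5,1)C(9,2)/C(14,3) = 45/91; then P = C(4,2)/C(9,2) = 1/6
  2 red: C(5,2)C(9,1)/C(14,3) = 45/182; then P = C(5,2)/C(9,2) = 5/18
  3 red: C(5,3)C(9,0)/C(14,3) = 5/182; then P = C(6,2)/C(9,2) = 5/12
P(both red) = 397/2184 ≈ 0.1818.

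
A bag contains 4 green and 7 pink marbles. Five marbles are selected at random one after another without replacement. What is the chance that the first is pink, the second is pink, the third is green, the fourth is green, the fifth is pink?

Multiply the conditional probability of each draw in order, without replacement, so each draw removes one from its color and from the total.
P = (7/11) · (6/10) · (4/9) · (3/8) · (5/7) = 1/22 ≈ 0.0455.

1/22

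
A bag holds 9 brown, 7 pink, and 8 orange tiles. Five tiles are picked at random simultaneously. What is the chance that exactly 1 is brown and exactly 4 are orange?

Unordered draws without replacement: count favorable combinations over C(24,5).
Favorable = C(9,1) · C(7,0) · C(8,4) = 630; total = C(24,5) = 42504.
P = 630/42504 = 15/1012 ≈ 0.0148.

15/1012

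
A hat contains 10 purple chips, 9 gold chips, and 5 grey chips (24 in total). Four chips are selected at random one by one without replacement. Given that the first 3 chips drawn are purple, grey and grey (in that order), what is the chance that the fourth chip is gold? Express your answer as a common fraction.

After removing 1 purple, 2 grey, the hat has 9 gold out of 21 remaining.
P(fourth is gold | given) = 9/21 = 3/7 ≈ 0.4286.

3/7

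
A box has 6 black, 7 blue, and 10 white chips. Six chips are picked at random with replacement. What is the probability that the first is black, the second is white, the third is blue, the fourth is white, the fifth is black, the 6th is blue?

Multiply the conditional probability of each draw in order, with replacement (the composition resets each draw).
P = (6/23) · (10/23) · (7/23) · (10/23) · (6/23) · (7/23) = 176400/148035889 ≈ 0.0012.

176400/148035889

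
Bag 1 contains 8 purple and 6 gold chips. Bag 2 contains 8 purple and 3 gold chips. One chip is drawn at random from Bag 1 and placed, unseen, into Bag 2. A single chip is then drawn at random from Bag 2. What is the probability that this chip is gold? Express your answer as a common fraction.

2/7

Condition on how many of the transferred chips are gold (from Bag 1: 6 gold of 14; then Bag 2 has 12 total).
  0 gold: C(6,0)C(8,1)/C(14,1) = 4/7; then P = 3/12
  1 gold: C(6,1)C(8,0)/C(14,1) = 3/7; then P = 4/12
P(gold from Bag 2) = 2/7 ≈ 0.2857.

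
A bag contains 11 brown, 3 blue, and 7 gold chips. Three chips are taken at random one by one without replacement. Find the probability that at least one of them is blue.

257/665

Use the complement: P(at least one blue) = 1 − P(no blue).
P(none) = C(18,3)/C(21,3) = 816/1330.
So P = 1 − 816/1330 = 257/665 ≈ 0.3865.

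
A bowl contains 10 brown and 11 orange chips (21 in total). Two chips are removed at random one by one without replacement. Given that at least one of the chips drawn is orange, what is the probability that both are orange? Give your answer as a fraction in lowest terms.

1/3

P(both orange) = C(11,2)/C(21,2) = 11/42; P(at least one orange) = 1 − C(10,2)/C(21,2) = 11/14.
Since 'both orange' ⊆ 'at least one orange', P(both | at least one) = 11/42 / 11/14 = 1/3 ≈ 0.3333.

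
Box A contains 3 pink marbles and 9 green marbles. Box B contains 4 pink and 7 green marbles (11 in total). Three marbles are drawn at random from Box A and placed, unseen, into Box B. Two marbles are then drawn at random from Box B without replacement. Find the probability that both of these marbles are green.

1689/4004

Condition on how many of the transferred marbles are green (from Box A: 9 green of 12; then Box B has 14 total).
  0 green: C(9,0)C(3,3)/C(12,3) = 1/220; then P = C(7,2)/C(14,2) = 3/13
  1 green: C(9,1)C(3,2)/C(12,3) = 27/220; then P = C(8,2)/C(14,2) = 4/13
  2 green: C(9,2)C(3,1)/C(12,3) = 27/55; then P = C(9,2)/C(14,2) = 36/91
  3 green: C(9,3)C(3,0)/C(12,3) = 21/55; then P = C(10,2)/C(14,2) = 45/91
P(both green) = 1689/4004 ≈ 0.4218.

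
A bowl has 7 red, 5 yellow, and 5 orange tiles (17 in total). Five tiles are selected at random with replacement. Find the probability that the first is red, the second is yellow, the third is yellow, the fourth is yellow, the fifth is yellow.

Multiply the conditional probability of each draw in order, with replacement (the composition resets each draw).
P = (7/17) · (5/17) · (5/17) · (5/17) · (5/17) = 4375/1419857 ≈ 0.0031.

4375/1419857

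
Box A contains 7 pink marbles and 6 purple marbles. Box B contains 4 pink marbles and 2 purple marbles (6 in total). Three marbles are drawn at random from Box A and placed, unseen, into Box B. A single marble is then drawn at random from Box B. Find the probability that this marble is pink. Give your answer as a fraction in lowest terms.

73/117

Condition on how many of the transferred marbles are pink (from Box A: 7 pink of 13; then Box B has 9 total).
  0 pink: C(7,0)C(6,3)/C(13,3) = 10/143; then P = 4/9
  1 pink: C(7,1)C(6,2)/C(13,3) = 105/286; then P = 5/9
  2 pink: C(7,2)C(6,1)/C(13,3) = 63/143; then P = 6/9
  3 pink: C(7,3)C(6,0)/C(13,3) = 35/286; then P = 7/9
P(pink from Box B) = 73/117 ≈ 0.6239.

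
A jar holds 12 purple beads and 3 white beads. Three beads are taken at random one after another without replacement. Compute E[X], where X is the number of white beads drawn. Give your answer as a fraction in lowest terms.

By linearity of expectation, E[X] = Σ P(draw i is white); by symmetry each draw (even without replacement) has P(white) = 3/15.
E[X] = 3 · 3/15 = 3/5 ≈ 0.6000.

3/5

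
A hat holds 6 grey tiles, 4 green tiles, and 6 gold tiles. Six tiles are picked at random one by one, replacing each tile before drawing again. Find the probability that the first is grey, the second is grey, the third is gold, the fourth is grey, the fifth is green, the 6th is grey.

Multiply the conditional probability of each draw in order, with replacement (the composition resets each draw).
P = (6/16) · (6/16) · (6/16) · (6/16) · (4/16) · (6/16) = 243/131072 ≈ 0.0019.

243/131072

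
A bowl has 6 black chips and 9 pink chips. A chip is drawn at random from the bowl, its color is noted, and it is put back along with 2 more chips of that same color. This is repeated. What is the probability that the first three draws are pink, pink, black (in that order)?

198/1615

Track the composition after each reinforcement of +2.
P = (9/15) · (11/17) · (6/19) = 198/1615 ≈ 0.1226.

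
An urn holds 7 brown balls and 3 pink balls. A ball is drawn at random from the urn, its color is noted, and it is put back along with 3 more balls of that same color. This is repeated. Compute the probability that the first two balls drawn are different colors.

Either pink then brown, or brown then pink; after the first draw the total is 13.
P = (3/10)·(7/13) + (7/10)·(3/13) = 21/65 ≈ 0.3231.

21/65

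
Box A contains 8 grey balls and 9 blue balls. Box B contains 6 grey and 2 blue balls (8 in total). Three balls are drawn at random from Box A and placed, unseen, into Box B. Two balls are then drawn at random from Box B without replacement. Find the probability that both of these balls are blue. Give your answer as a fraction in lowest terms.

Condition on how many of the transferred balls are blue (from Box A: 9 blue of 17; then Box B has 11 total).
  0 blue: C(9,0)C(8,3)/C(17,3) = 7/85; then P = C(2,2)/C(11,2) = 1/55
  1 blue: C(9,1)C(8,2)/C(17,3) = 63/170; then P = C(3,2)/C(11,2) = 3/55
  2 blue: C(9,2)C(8,1)/C(17,3) = 36/85; then P = C(4,2)/C(11,2) = 6/55
  3 blue: C(9,3)C(8,0)/C(17,3) = 21/170; then P = C(5,2)/C(11,2) = 2/11
P(both blue) = 169/1870 ≈ 0.0904.

169/1870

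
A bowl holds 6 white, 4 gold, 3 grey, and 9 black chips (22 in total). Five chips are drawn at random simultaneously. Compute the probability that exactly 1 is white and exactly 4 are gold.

1/4389

Unordered draws without replacement: count favorable combinations over C(22,5).
Favorable = C(6,1) · C(4,4) · C(3,0) · C(9,0) = 6; total = C(22,5) = 26334.
P = 6/26334 = 1/4389 ≈ 0.0002.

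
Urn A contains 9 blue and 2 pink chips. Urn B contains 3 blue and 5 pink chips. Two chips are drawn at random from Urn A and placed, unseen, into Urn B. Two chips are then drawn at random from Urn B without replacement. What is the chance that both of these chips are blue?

157/825

Condition on how many of the transferred chips are blue (from Urn A: 9 blue of 11; then Urn B has 10 total).
  0 blue: C(9,0)C(2,2)/C(11,2) = 1/55; then P = C(3,2)/C(10,2) = 1/15
  1 blue: C(9,1)C(2,1)/C(11,2) = 18/55; then P = C(4,2)/C(10,2) = 2/15
  2 blue: C(9,2)C(2,0)/C(11,2) = 36/55; then P = C(5,2)/C(10,2) = 2/9
P(both blue) = 157/825 ≈ 0.1903.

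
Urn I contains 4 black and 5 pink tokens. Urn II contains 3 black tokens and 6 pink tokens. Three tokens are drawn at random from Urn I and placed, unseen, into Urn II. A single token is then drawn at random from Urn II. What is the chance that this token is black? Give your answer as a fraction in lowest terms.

13/36

Condition on how many of the transferred tokens are black (from Urn I: 4 black of 9; then Urn II has 12 total).
  0 black: C(4,0)C(5,3)/C(9,3) = 5/42; then P = 3/12
  1 black: C(4,1)C(5,2)/C(9,3) = 10/21; then P = 4/12
  2 black: C(4,2)C(5,1)/C(9,3) = 5/14; then P = 5/12
  3 black: C(4,3)C(5,0)/C(9,3) = 1/21; then P = 6/12
P(black from Urn II) = 13/36 ≈ 0.3611.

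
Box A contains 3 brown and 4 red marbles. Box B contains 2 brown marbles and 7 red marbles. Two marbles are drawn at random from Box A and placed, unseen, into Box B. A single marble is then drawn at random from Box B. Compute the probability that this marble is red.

57/77

Condition on how many of the transferred marbles are red (from Box A: 4 red of 7; then Box B has 11 total).
  0 red: C(4,0)C(3,2)/C(7,2) = 1/7; then P = 7/11
  1 red: C(4,1)C(3,1)/C(7,2) = 4/7; then P = 8/11
  2 red: C(4,2)C(3,0)/C(7,2) = 2/7; then P = 9/11
P(red from Box B) = 57/77 ≈ 0.7403.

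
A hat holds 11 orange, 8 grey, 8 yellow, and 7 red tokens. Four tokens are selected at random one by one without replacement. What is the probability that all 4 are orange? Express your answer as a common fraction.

15/2108

Unordered draws without replacement: count favorable combinations over C(34,4).
Favorable = C(11,4) · C(8,0) · C(8,0) · C(7,0) = 330; total = C(34,4) = 46376.
P = 330/46376 = 15/2108 ≈ 0.0071.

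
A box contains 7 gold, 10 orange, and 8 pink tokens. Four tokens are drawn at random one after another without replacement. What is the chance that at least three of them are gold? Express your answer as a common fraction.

133/2530

Sum the hypergeometric tail for j = 3,…,4 gold tokens.
Favorable = C(7,3)·C(18,1) + C(7,4)·C(18,0) = 665; total = C(25,4) = 12650.
P = 665/12650 = 133/2530 ≈ 0.0526.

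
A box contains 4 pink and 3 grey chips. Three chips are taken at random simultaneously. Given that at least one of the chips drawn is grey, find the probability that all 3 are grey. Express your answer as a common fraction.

1/31

P(all 3 grey) = C(3,3)/C(7,3) = 1/35; P(at least one grey) = 1 − C(4,3)/C(7,3) = 31/35.
Since 'all 3 grey' ⊆ 'at least one grey', P(all 3 | at least one) = 1/35 / 31/35 = 1/31 ≈ 0.0323.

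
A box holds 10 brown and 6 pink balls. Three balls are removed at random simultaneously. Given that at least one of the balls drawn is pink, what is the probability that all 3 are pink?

P(all 3 pink) = C(6,3)/C(16,3) = 1/28; P(at least one pink) = 1 − C(10,3)/C(16,3) = 11/14.
Since 'all 3 pink' ⊆ 'at least one pink', P(all 3 | at least one) = 1/28 / 11/14 = 1/22 ≈ 0.0455.

1/22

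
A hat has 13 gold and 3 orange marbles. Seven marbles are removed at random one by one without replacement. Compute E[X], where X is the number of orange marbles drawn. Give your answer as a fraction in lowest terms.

By linearity of expectation, E[X] = Σ P(draw i is orange); by symmetry each draw (even without replacement) has P(orange) = 3/16.
E[X] = 7 · 3/16 = 21/16 ≈ 1.3125.

21/16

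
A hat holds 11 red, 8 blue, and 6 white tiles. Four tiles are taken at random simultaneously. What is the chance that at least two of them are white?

296/1265

Sum the hypergeometric tail for j = 2,…,4 white tiles.
Favorable = C(6,2)·C(19,2) + C(6,3)·C(19,1) + C(6,4)·C(19,0) = 2960; total = C(25,4) = 12650.
P = 2960/12650 = 296/1265 ≈ 0.2340.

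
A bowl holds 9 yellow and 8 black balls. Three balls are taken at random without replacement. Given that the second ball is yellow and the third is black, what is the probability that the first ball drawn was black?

7/15

P(first=black and the second ball is yellow and the third is black) = (8/17)·(9/16)·(7/15) = 21/170.
P(E) = Σ over first color = 12/85 + 21/170 = 9/34.
By Bayes, P(first=black | E) = 21/170 / 9/34 = 7/15 ≈ 0.4667.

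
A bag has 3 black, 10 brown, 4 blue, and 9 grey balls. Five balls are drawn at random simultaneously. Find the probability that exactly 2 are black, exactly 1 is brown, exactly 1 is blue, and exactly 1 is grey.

54/3289

Unordered draws without replacement: count favorable combinations over C(26,5).
Favorable = C(3,2) · C(10,1) · C(4,1) · C(9,1) = 1080; total = C(26,5) = 65780.
P = 1080/65780 = 54/3289 ≈ 0.0164.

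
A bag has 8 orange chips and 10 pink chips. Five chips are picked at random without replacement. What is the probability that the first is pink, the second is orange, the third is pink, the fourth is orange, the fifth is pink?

2/51

Multiply the conditional probability of each draw in order, without replacement, so each draw removes one from its color and from the total.
P = (10/18) · (8/17) · (9/16) · (7/15) · (8/14) = 2/51 ≈ 0.0392.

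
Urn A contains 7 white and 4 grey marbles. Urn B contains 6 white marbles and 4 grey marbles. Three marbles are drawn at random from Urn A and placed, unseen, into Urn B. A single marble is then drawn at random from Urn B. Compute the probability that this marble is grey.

Condition on how many of the transferred marbles are grey (from Urn A: 4 grey of 11; then Urn B has 13 total).
  0 grey: C(4,0)C(7,3)/C(11,3) = 7/33; then P = 4/13
  1 grey: C(4,1)C(7,2)/C(11,3) = 28/55; then P = 5/13
  2 grey: C(4,2)C(7,1)/C(11,3) = 14/55; then P = 6/13
  3 grey: C(4,3)C(7,0)/C(11,3) = 4/165; then P = 7/13
P(grey from Urn B) = 56/143 ≈ 0.3916.

56/143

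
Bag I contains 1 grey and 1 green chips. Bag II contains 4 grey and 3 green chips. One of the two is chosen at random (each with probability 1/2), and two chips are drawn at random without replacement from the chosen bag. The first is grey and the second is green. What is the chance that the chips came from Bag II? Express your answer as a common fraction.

P(E | Bag I) = 1/2; P(E | Bag II) = 2/7.
P(E) = 1/2·1/2 + 1/2·2/7 = 11/28.
By Bayes' rule, P(Bag II | E) = 1/7 / 11/28 = 4/11 ≈ 0.3636.

4/11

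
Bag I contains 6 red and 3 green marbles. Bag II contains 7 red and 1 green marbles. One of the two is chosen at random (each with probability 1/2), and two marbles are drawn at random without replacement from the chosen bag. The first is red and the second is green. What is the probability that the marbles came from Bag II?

P(E | Bag I) = 1/4; P(E | Bag II) = 1/8.
P(E) = 1/2·1/4 + 1/2·1/8 = 3/16.
By Bayes' rule, P(Bag II | E) = 1/16 / 3/16 = 1/3 ≈ 0.3333.

1/3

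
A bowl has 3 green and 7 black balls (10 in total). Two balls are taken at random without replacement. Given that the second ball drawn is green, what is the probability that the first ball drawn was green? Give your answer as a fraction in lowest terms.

2/9

P(first=green and the second ball drawn is green) = (3/10)·(2/9) = 1/15.
P(the second ball drawn is green) = Σ over first color = 1/15 + 7/30 = 3/10.
By Bayes, P(first=green | the second ball drawn is green) = 1/15 / 3/10 = 2/9 ≈ 0.2222.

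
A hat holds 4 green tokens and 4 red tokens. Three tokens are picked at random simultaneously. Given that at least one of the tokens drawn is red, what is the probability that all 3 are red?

P(all 3 red) = C(4,3)/C(8,3) = 1/14; P(at least one red) = 1 − C(4,3)/C(8,3) = 13/14.
Since 'all 3 red' ⊆ 'at least one red', P(all 3 | at least one) = 1/14 / 13/14 = 1/13 ≈ 0.0769.

1/13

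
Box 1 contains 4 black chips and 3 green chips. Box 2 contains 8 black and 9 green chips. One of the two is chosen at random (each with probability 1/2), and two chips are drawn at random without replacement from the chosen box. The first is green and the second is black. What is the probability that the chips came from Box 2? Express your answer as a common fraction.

P(E | Box 1) = 2/7; P(E | Box 2) = 9/34.
P(E) = 1/2·2/7 + 1/2·9/34 = 131/476.
By Bayes' rule, P(Box 2 | E) = 9/68 / 131/476 = 63/131 ≈ 0.4809.

63/131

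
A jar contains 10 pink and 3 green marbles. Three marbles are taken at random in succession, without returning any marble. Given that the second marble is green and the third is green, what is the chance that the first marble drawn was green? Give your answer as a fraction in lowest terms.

1/11

P(first=green and the second marble is green and the third is green) = (3/13)·(2/12)·(1/11) = 1/286.
P(E) = Σ over first color = 5/143 + 1/286 = 1/26.
By Bayes, P(first=green | E) = 1/286 / 1/26 = 1/11 ≈ 0.0909.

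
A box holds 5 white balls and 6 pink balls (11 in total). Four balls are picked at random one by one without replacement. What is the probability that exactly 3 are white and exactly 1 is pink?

2/11

Unordered draws without replacement: count favorable combinations over C(11,4).
Favorable = C(5,3) · C(6,1) = 60; total = C(11,4) = 330.
P = 60/330 = 2/11 ≈ 0.1818.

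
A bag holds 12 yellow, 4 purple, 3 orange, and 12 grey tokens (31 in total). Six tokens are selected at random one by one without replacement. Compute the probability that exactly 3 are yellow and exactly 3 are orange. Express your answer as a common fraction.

220/736281

Unordered draws without replacement: count favorable combinations over C(31,6).
Favorable = C(12,3) · C(4,0) · C(3,3) · C(12,0) = 220; total = C(31,6) = 736281.
P = 220/736281 = 220/736281 ≈ 0.0003.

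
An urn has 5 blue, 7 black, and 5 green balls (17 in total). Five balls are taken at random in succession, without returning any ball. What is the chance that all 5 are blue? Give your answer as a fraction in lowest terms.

1/6188

Unordered draws without replacement: count favorable combinations over C(17,5).
Favorable = C(5,5) · C(7,0) · C(5,0) = 1; total = C(17,5) = 6188.
P = 1/6188 = 1/6188 ≈ 0.0002.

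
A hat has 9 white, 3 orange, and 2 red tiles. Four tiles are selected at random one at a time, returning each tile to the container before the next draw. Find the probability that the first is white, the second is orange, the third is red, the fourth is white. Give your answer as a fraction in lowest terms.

243/19208

Multiply the conditional probability of each draw in order, with replacement (the composition resets each draw).
P = (9/14) · (3/14) · (2/14) · (9/14) = 243/19208 ≈ 0.0127.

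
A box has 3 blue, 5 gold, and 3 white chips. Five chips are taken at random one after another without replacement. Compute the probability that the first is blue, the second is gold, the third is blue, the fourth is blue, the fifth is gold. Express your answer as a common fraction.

1/462

Multiply the conditional probability of each draw in order, without replacement, so each draw removes one from its color and from the total.
P = (3/11) · (5/10) · (2/9) · (1/8) · (4/7) = 1/462 ≈ 0.0022.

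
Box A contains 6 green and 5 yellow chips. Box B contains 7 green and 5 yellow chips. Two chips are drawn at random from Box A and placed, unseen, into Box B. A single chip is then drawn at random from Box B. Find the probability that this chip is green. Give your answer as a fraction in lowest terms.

Condition on how many of the transferred chips are green (from Box A: 6 green of 11; then Box B has 14 total).
  0 green: C(6,0)C(5,2)/C(11,2) = 2/11; then P = 7/14
  1 green: C(6,1)C(5,1)/C(11,2) = 6/11; then P = 8/14
  2 green: C(6,2)C(5,0)/C(11,2) = 3/11; then P = 9/14
P(green from Box B) = 89/154 ≈ 0.5779.

89/154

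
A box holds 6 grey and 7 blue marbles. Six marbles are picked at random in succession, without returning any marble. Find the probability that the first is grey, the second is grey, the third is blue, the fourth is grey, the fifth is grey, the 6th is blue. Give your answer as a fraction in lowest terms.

Multiply the conditional probability of each draw in order, without replacement, so each draw removes one from its color and from the total.
P = (6/13) · (5/12) · (7/11) · (4/10) · (3/9) · (6/8) = 7/572 ≈ 0.0122.

7/572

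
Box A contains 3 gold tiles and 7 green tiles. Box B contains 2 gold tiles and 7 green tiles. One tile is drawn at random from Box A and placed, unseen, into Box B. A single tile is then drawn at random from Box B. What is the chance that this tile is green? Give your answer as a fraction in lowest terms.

77/100

Condition on how many of the transferred tiles are green (from Box A: 7 green of 10; then Box B has 10 total).
  0 green: C(7,0)C(3,1)/C(10,1) = 3/10; then P = 7/10
  1 green: C(7,1)C(3,0)/C(10,1) = 7/10; then P = 8/10
P(green from Box B) = 77/100 ≈ 0.7700.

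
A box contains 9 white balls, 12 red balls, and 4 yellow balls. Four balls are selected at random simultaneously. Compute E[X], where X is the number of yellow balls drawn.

By linearity of expectation, E[X] = Σ P(draw i is yellow); by symmetry each draw (even without replacement) has P(yellow) = 4/25.
E[X] = 4 · 4/25 = 16/25 ≈ 0.6400.

16/25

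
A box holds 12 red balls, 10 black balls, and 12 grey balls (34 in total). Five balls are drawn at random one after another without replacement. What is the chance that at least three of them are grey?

Sum the hypergeometric tail for j = 3,…,5 grey balls.
Favorable = C(12,3)·C(22,2) + C(12,4)·C(22,1) + C(12,5)·C(22,0) = 62502; total = C(34,5) = 278256.
P = 62502/278256 = 947/4216 ≈ 0.2246.

947/4216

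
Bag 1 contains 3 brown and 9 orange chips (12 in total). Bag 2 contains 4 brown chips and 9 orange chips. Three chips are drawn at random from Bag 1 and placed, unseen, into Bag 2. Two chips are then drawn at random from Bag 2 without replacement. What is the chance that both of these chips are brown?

Condition on how many of the transferred chips are brown (from Bag 1: 3 brown of 12; then Bag 2 has 16 total).
  0 brown: C(3,0)C(9,3)/C(12,3) = 21/55; then P = C(4,2)/C(16,2) = 1/20
  1 brown: C(3,1)C(9,2)/C(12,3) = 27/55; then P = C(5,2)/C(16,2) = 1/12
  2 brown: C(3,2)C(9,1)/C(12,3) = 27/220; then P = C(6,2)/C(16,2) = 1/8
  3 brown: C(3,3)C(9,0)/C(12,3) = 1/220; then P = C(7,2)/C(16,2) = 7/40
P(both brown) = 67/880 ≈ 0.0761.

67/880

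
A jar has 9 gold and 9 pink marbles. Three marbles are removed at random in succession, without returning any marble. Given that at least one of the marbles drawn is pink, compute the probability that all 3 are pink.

P(all 3 pink) = C(9,3)/C(18,3) = 7/68; P(at least one pink) = 1 − C(9,3)/C(18,3) = 61/68.
Since 'all 3 pink' ⊆ 'at least one pink', P(all 3 | at least one) = 7/68 / 61/68 = 7/61 ≈ 0.1148.

7/61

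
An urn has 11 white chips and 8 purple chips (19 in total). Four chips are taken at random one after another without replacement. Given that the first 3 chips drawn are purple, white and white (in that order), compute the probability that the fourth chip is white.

9/16

After removing 2 white, 1 purple, the urn has 9 white out of 16 remaining.
P(fourth is white | given) = 9/16 ≈ 0.5625.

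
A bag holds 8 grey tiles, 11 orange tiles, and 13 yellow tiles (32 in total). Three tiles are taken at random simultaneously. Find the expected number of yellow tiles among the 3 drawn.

39/32

By linearity of expectation, E[X] = Σ P(draw i is yellow); by symmetry each draw (even without replacement) has P(yellow) = 13/32.
E[X] = 3 · 13/32 = 39/32 ≈ 1.2188.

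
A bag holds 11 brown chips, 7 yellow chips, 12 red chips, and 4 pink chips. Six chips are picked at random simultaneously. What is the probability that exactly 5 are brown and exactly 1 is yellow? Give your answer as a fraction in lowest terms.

Unordered draws without replacement: count favorable combinations over C(34,6).
Favorable = C(11,5) · C(7,1) · C(12,0) · C(4,0) = 3234; total = C(34,6) = 1344904.
P = 3234/1344904 = 147/61132 ≈ 0.0024.

147/61132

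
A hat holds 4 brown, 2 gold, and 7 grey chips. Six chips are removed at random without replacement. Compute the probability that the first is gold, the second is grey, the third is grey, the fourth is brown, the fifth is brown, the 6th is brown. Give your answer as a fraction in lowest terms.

7/4290

Multiply the conditional probability of each draw in order, without replacement, so each draw removes one from its color and from the total.
P = (2/13) · (7/12) · (6/11) · (4/10) · (3/9) · (2/8) = 7/4290 ≈ 0.0016.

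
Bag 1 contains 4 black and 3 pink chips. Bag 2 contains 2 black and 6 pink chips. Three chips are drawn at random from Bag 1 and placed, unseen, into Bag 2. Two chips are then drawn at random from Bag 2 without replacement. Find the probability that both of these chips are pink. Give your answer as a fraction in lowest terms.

162/385

Condition on how many of the transferred chips are pink (from Bag 1: 3 pink of 7; then Bag 2 has 11 total).
  0 pink: C(3,0)C(4,3)/C(7,3) = 4/35; then P = C(6,2)/C(11,2) = 3/11
  1 pink: C(3,1)C(4,2)/C(7,3) = 18/35; then P = C(7,2)/C(11,2) = 21/55
  2 pink: C(3,2)C(4,1)/C(7,3) = 12/35; then P = C(8,2)/C(11,2) = 28/55
  3 pink: C(3,3)C(4,0)/C(7,3) = 1/35; then P = C(9,2)/C(11,2) = 36/55
P(both pink) = 162/385 ≈ 0.4208.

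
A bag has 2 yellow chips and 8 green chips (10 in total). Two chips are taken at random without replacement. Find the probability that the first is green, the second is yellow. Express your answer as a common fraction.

Multiply the conditional probability of each draw in order, without replacement, so each draw removes one from its color and from the total.
P = (8/10) · (2/9) = 8/45 ≈ 0.1778.

8/45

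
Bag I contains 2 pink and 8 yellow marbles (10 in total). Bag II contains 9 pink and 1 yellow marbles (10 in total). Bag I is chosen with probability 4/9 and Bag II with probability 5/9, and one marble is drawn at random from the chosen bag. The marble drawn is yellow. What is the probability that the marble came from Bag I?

P(yellow | Bag I) = 4/5; P(yellow | Bag II) = 1/10.
P(yellow) = 4/9·4/5 + 5/9·1/10 = 37/90.
By Bayes' rule, P(Bag I | yellow) = 16/45 / 37/90 = 32/37 ≈ 0.8649.

32/37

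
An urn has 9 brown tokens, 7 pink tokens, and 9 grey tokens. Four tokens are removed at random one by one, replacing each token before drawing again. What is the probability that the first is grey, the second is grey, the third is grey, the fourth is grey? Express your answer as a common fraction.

6561/390625

Multiply the conditional probability of each draw in order, with replacement (the composition resets each draw).
P = (9/25) · (9/25) · (9/25) · (9/25) = 6561/390625 ≈ 0.0168.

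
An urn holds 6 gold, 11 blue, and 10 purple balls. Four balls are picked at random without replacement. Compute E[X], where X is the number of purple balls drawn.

40/27

By linearity of expectation, E[X] = Σ P(draw i is purple); by symmetry each draw (even without replacement) has P(purple) = 10/27.
E[X] = 4 · 10/27 = 40/27 ≈ 1.4815.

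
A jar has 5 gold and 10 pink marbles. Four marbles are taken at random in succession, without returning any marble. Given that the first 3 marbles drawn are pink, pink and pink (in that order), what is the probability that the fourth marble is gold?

After removing 3 pink, the jar has 5 gold out of 12 remaining.
P(fourth is gold | given) = 5/12 ≈ 0.4167.

5/12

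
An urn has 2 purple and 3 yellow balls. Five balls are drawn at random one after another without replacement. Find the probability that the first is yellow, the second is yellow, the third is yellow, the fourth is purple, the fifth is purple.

1/10

Multiply the conditional probability of each draw in order, without replacement, so each draw removes one from its color and from the total.
P = (3/5) · (2/4) · (1/3) · (2/2) · (1/1) = 1/10 ≈ 0.1000.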